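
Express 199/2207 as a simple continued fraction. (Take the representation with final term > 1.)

199 = 0*2207 + 199
2207 = 11*199 + 18
199 = 11*18 + 1
18 = 18*1 + 0  (stop)
So 199/2207 = [0; 11, 11, 18].

[0; 11, 11, 18]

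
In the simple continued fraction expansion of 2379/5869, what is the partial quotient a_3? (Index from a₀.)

7

2379 = 0·5869 + 2379   →  a_0 = 0
5869 = 2·2379 + 1111   →  a_1 = 2
2379 = 2·1111 + 157   →  a_2 = 2
1111 = 7·157 + 12   →  a_3 = 7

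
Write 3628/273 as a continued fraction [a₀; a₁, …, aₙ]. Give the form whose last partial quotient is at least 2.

3628 = 13×273 + 79
273 = 3×79 + 36
79 = 2×36 + 7
36 = 5×7 + 1
7 = 7×1 + 0  (stop)
So 3628/273 = [13; 3, 2, 5, 7].

[13; 3, 2, 5, 7]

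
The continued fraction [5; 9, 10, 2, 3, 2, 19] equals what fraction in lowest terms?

Fold from the inside: start with 19/1.
  2 + 1/19 = 39/19
  3 + 19/39 = 136/39
  2 + 39/136 = 311/136
  10 + 136/311 = 3246/311
  9 + 311/3246 = 29525/3246
  5 + 3246/29525 = 150871/29525

150871/29525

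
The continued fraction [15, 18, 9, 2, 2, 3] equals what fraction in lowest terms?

Fold from the inside: start with 3/1.
  2 + 1/3 = 7/3
  2 + 3/7 = 17/7
  9 + 7/17 = 160/17
  18 + 17/160 = 2897/160
  15 + 160/2897 = 43615/2897

43615/2897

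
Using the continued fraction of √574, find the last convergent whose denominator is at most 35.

√574 = [23; 1, 22, 1, 46, …] (period length 4).
Convergents:
  p_0/q_0 = 23/1
  p_1/q_1 = 24/1
  p_2/q_2 = 551/23
  p_3/q_3 = 575/24
  p_4/q_4 = 27001/1127
q_3 = 24 ≤ 35 < 1127 = q_4, so the answer is 575/24.

575/24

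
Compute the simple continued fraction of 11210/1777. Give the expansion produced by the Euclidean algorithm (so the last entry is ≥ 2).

[6; 3, 4, 8, 3, 5]

11210 = 6×1777 + 548
1777 = 3×548 + 133
548 = 4×133 + 16
133 = 8×16 + 5
16 = 3×5 + 1
5 = 5×1 + 0  (stop)
So 11210/1777 = [6; 3, 4, 8, 3, 5].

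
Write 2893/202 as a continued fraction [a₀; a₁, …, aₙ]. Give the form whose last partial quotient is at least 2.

2893 = 14×202 + 65
202 = 3×65 + 7
65 = 9×7 + 2
7 = 3×2 + 1
2 = 2×1 + 0  (stop)
So 2893/202 = [14; 3, 9, 3, 2].

[14; 3, 9, 3, 2]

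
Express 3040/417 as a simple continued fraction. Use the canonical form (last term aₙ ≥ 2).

[7; 3, 2, 4, 6, 2]

3040 = 7·417 + 121
417 = 3·121 + 54
121 = 2·54 + 13
54 = 4·13 + 2
13 = 6·2 + 1
2 = 2·1 + 0  (stop)
So 3040/417 = [7; 3, 2, 4, 6, 2].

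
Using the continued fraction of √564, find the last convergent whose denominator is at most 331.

√564 = [23; 1, 2, 1, 46, …] (period length 4).
Convergents:
  p_0/q_0 = 23/1
  p_1/q_1 = 24/1
  p_2/q_2 = 71/3
  p_3/q_3 = 95/4
  p_4/q_4 = 4441/187
  p_5/q_5 = 4536/191
  p_6/q_6 = 13513/569
q_5 = 191 ≤ 331 < 569 = q_6, so the answer is 4536/191.

4536/191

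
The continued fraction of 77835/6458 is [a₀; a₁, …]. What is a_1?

19

77835 = 12·6458 + 339   →  a_0 = 12
6458 = 19·339 + 17   →  a_1 = 19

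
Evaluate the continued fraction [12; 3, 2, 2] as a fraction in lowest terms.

Fold from the inside: start with 2/1.
  2 + 1/2 = 5/2
  3 + 2/5 = 17/5
  12 + 5/17 = 209/17

209/17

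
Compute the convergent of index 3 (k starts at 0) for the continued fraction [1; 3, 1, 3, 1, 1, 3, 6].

19/15

Using pₖ = aₖpₖ₋₁ + pₖ₋₂, qₖ = aₖqₖ₋₁ + qₖ₋₂ (with p₋₁=1, p₋₂=0, q₋₁=0, q₋₂=1):
  k=0: a=1, p=1, q=1
  k=1: a=3, p=4, q=3
  k=2: a=1, p=5, q=4
  k=3: a=3, p=19, q=15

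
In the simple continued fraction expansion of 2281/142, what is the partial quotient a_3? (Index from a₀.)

2281 = 16·142 + 9   →  a_0 = 16
142 = 15·9 + 7   →  a_1 = 15
9 = 1·7 + 2   →  a_2 = 1
7 = 3·2 + 1   →  a_3 = 3

3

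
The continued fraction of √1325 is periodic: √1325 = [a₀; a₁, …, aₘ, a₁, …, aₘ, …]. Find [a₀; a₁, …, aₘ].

a₀ = ⌊√1325⌋ = 36.
With m₀=0, d₀=1 and mₖ₊₁ = dₖaₖ − mₖ, dₖ₊₁ = (n − mₖ₊₁²)/dₖ, aₖ₊₁ = ⌊(a₀+mₖ₊₁)/dₖ₊₁⌋:
  k=1: m=36, d=29, a=2
  k=2: m=22, d=29, a=2
  k=3: m=36, d=1, a=72
d=1 and a=2a₀=72 at k=3, so the next step gives (m, d) = (36, 29) again — its k=1 value — and the period has length 3.

[36; 2, 2, 72]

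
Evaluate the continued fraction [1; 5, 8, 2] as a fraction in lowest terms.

Fold from the inside: start with 2/1.
  8 + 1/2 = 17/2
  5 + 2/17 = 87/17
  1 + 17/87 = 104/87

104/87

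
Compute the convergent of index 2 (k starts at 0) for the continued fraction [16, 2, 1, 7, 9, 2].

Using pₖ = aₖpₖ₋₁ + pₖ₋₂, qₖ = aₖqₖ₋₁ + qₖ₋₂ (with p₋₁=1, p₋₂=0, q₋₁=0, q₋₂=1):
  k=0: a=16, p=16, q=1
  k=1: a=2, p=33, q=2
  k=2: a=1, p=49, q=3

49/3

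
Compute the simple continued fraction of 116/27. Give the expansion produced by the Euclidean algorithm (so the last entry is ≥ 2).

[4; 3, 2, 1, 2]

116 = 4*27 + 8
27 = 3*8 + 3
8 = 2*3 + 2
3 = 1*2 + 1
2 = 2*1 + 0  (stop)
So 116/27 = [4; 3, 2, 1, 2].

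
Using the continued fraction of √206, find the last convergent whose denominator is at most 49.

√206 = [14; 2, 1, 5, 14, 5, 1, 2, 28, …] (period length 8).
Convergents:
  p_0/q_0 = 14/1
  p_1/q_1 = 29/2
  p_2/q_2 = 43/3
  p_3/q_3 = 244/17
  p_4/q_4 = 3459/241
q_3 = 17 ≤ 49 < 241 = q_4, so the answer is 244/17.

244/17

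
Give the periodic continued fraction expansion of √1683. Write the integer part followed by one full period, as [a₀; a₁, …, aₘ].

a₀ = ⌊√1683⌋ = 41.

[41; 41, 82]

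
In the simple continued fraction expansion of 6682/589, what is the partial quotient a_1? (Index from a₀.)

2

6682 = 11·589 + 203   →  a_0 = 11
589 = 2·203 + 183   →  a_1 = 2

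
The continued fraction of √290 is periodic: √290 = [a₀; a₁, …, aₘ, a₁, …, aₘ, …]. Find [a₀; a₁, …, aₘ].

a₀ = ⌊√290⌋ = 17.

[17; 34]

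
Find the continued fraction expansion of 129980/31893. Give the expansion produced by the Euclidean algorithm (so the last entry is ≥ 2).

[4; 13, 4, 11, 3, 17]

129980 = 4×31893 + 2408
31893 = 13×2408 + 589
2408 = 4×589 + 52
589 = 11×52 + 17
52 = 3×17 + 1
17 = 17×1 + 0  (stop)
So 129980/31893 = [4; 13, 4, 11, 3, 17].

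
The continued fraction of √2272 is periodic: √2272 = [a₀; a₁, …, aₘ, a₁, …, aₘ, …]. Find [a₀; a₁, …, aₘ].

[47; 1, 1, 1, 94]

a₀ = ⌊√2272⌋ = 47.
With m₀=0, d₀=1 and mₖ₊₁ = dₖaₖ − mₖ, dₖ₊₁ = (n − mₖ₊₁²)/dₖ, aₖ₊₁ = ⌊(a₀+mₖ₊₁)/dₖ₊₁⌋:
  k=1: m=47, d=63, a=1
  k=2: m=16, d=32, a=1
  k=3: m=16, d=63, a=1
  k=4: m=47, d=1, a=94
d=1 and a=2a₀=94 at k=4, so the next step gives (m, d) = (47, 63) again — its k=1 value — and the period has length 4.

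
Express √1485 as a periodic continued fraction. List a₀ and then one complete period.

[38; 1, 1, 6, 1, 1, 76]

a₀ = ⌊√1485⌋ = 38.
With m₀=0, d₀=1 and mₖ₊₁ = dₖaₖ − mₖ, dₖ₊₁ = (n − mₖ₊₁²)/dₖ, aₖ₊₁ = ⌊(a₀+mₖ₊₁)/dₖ₊₁⌋:
  k=1: m=38, d=41, a=1
  k=2: m=3, d=36, a=1
  k=3: m=33, d=11, a=6
  k=4: m=33, d=36, a=1
  k=5: m=3, d=41, a=1
  k=6: m=38, d=1, a=76
d=1 and a=2a₀=76 at k=6, so the next step gives (m, d) = (38, 41) again — its k=1 value — and the period has length 6.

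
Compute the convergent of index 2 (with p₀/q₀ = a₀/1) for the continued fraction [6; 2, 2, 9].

32/5

Using pₖ = aₖpₖ₋₁ + pₖ₋₂, qₖ = aₖqₖ₋₁ + qₖ₋₂ (with p₋₁=1, p₋₂=0, q₋₁=0, q₋₂=1):
  k=0: a=6, p=6, q=1
  k=1: a=2, p=13, q=2
  k=2: a=2, p=32, q=5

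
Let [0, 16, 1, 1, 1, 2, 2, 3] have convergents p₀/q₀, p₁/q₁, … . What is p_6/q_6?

19/316

Using pₖ = aₖpₖ₋₁ + pₖ₋₂, qₖ = aₖqₖ₋₁ + qₖ₋₂ (with p₋₁=1, p₋₂=0, q₋₁=0, q₋₂=1):
  k=0: a=0, p=0, q=1
  k=1: a=16, p=1, q=16
  k=2: a=1, p=1, q=17
  k=3: a=1, p=2, q=33
  k=4: a=1, p=3, q=50
  k=5: a=2, p=8, q=133
  k=6: a=2, p=19, q=316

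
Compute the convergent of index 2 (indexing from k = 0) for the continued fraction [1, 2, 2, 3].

Using pₖ = aₖpₖ₋₁ + pₖ₋₂, qₖ = aₖqₖ₋₁ + qₖ₋₂ (with p₋₁=1, p₋₂=0, q₋₁=0, q₋₂=1):
  k=0: a=1, p=1, q=1
  k=1: a=2, p=3, q=2
  k=2: a=2, p=7, q=5

7/5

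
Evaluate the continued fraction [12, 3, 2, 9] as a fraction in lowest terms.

811/66

Fold from the inside: start with 9/1.
  2 + 1/9 = 19/9
  3 + 9/19 = 66/19
  12 + 19/66 = 811/66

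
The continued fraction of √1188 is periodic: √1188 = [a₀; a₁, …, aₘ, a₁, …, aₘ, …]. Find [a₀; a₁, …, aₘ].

[34; 2, 7, 6, 7, 2, 68]

a₀ = ⌊√1188⌋ = 34.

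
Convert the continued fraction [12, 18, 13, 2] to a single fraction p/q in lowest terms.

5883/488

Using pₖ = aₖpₖ₋₁ + pₖ₋₂ and qₖ = aₖqₖ₋₁ + qₖ₋₂:
  k=0: a=12, p=12, q=1
  k=1: a=18, p=217, q=18
  k=2: a=13, p=2833, q=235
  k=3: a=2, p=5883, q=488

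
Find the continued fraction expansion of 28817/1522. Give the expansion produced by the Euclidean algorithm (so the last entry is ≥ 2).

28817 = 18*1522 + 1421
1522 = 1*1421 + 101
1421 = 14*101 + 7
101 = 14*7 + 3
7 = 2*3 + 1
3 = 3*1 + 0  (stop)
So 28817/1522 = [18; 1, 14, 14, 2, 3].

[18; 1, 14, 14, 2, 3]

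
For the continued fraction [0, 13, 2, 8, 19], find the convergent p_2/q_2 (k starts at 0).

2/27

Using pₖ = aₖpₖ₋₁ + pₖ₋₂, qₖ = aₖqₖ₋₁ + qₖ₋₂ (with p₋₁=1, p₋₂=0, q₋₁=0, q₋₂=1):
  k=0: a=0, p=0, q=1
  k=1: a=13, p=1, q=13
  k=2: a=2, p=2, q=27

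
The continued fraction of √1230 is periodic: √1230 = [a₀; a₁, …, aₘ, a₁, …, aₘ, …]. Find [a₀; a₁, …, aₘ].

[35; 14, 70]

a₀ = ⌊√1230⌋ = 35.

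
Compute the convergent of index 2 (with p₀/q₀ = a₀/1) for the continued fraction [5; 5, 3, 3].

83/16

Using pₖ = aₖpₖ₋₁ + pₖ₋₂, qₖ = aₖqₖ₋₁ + qₖ₋₂ (with p₋₁=1, p₋₂=0, q₋₁=0, q₋₂=1):
  k=0: a=5, p=5, q=1
  k=1: a=5, p=26, q=5
  k=2: a=3, p=83, q=16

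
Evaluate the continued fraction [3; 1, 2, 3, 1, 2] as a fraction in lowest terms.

133/36

Using pₖ = aₖpₖ₋₁ + pₖ₋₂ and qₖ = aₖqₖ₋₁ + qₖ₋₂:
  k=0: a=3, p=3, q=1
  k=1: a=1, p=4, q=1
  k=2: a=2, p=11, q=3
  k=3: a=3, p=37, q=10
  k=4: a=1, p=48, q=13
  k=5: a=2, p=133, q=36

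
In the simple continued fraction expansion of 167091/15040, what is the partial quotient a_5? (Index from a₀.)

167091 = 11·15040 + 1651   →  a_0 = 11
15040 = 9·1651 + 181   →  a_1 = 9
1651 = 9·181 + 22   →  a_2 = 9
181 = 8·22 + 5   →  a_3 = 8
22 = 4·5 + 2   →  a_4 = 4
5 = 2·2 + 1   →  a_5 = 2

2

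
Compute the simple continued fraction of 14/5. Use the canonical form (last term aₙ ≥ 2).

[2; 1, 4]

14 = 2×5 + 4
5 = 1×4 + 1
4 = 4×1 + 0  (stop)
So 14/5 = [2; 1, 4].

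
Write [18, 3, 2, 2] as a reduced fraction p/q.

Fold from the inside: start with 2/1.
  2 + 1/2 = 5/2
  3 + 2/5 = 17/5
  18 + 5/17 = 311/17

311/17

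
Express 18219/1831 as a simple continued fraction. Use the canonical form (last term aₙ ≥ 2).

[9; 1, 19, 8, 3, 1, 2]

18219 = 9*1831 + 1740
1831 = 1*1740 + 91
1740 = 19*91 + 11
91 = 8*11 + 3
11 = 3*3 + 2
3 = 1*2 + 1
2 = 2*1 + 0  (stop)
So 18219/1831 = [9; 1, 19, 8, 3, 1, 2].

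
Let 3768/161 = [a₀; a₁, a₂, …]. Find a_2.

2

3768 = 23·161 + 65   →  a_0 = 23
161 = 2·65 + 31   →  a_1 = 2
65 = 2·31 + 3   →  a_2 = 2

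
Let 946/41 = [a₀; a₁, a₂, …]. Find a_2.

946 = 23·41 + 3   →  a_0 = 23
41 = 13·3 + 2   →  a_1 = 13
3 = 1·2 + 1   →  a_2 = 1

1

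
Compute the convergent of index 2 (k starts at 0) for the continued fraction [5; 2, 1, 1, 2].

Using pₖ = aₖpₖ₋₁ + pₖ₋₂, qₖ = aₖqₖ₋₁ + qₖ₋₂ (with p₋₁=1, p₋₂=0, q₋₁=0, q₋₂=1):
  k=0: a=5, p=5, q=1
  k=1: a=2, p=11, q=2
  k=2: a=1, p=16, q=3

16/3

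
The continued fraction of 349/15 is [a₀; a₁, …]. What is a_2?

349 = 23·15 + 4   →  a_0 = 23
15 = 3·4 + 3   →  a_1 = 3
4 = 1·3 + 1   →  a_2 = 1

1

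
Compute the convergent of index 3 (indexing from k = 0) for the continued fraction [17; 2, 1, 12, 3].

659/38

Using pₖ = aₖpₖ₋₁ + pₖ₋₂, qₖ = aₖqₖ₋₁ + qₖ₋₂ (with p₋₁=1, p₋₂=0, q₋₁=0, q₋₂=1):
  k=0: a=17, p=17, q=1
  k=1: a=2, p=35, q=2
  k=2: a=1, p=52, q=3
  k=3: a=12, p=659, q=38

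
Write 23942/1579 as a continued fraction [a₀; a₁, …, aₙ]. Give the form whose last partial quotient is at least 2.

[15; 6, 6, 1, 17, 2]

23942 = 15*1579 + 257
1579 = 6*257 + 37
257 = 6*37 + 35
37 = 1*35 + 2
35 = 17*2 + 1
2 = 2*1 + 0  (stop)
So 23942/1579 = [15; 6, 6, 1, 17, 2].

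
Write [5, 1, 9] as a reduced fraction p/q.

Fold from the inside: start with 9/1.
  1 + 1/9 = 10/9
  5 + 9/10 = 59/10

59/10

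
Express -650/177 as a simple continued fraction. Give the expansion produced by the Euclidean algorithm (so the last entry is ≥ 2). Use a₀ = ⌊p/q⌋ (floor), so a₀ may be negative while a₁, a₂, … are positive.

-650 = -4·177 + 58
177 = 3·58 + 3
58 = 19·3 + 1
3 = 3·1 + 0  (stop)
So -650/177 = [-4; 3, 19, 3].

[-4; 3, 19, 3]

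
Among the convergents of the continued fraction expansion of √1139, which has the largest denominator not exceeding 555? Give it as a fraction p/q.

9146/271

√1139 = [33; 1, 2, 1, 66, …] (period length 4).
Convergents:
  p_0/q_0 = 33/1
  p_1/q_1 = 34/1
  p_2/q_2 = 101/3
  p_3/q_3 = 135/4
  p_4/q_4 = 9011/267
  p_5/q_5 = 9146/271
  p_6/q_6 = 27303/809
q_5 = 271 ≤ 555 < 809 = q_6, so the answer is 9146/271.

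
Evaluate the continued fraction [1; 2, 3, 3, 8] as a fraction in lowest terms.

274/191

Using pₖ = aₖpₖ₋₁ + pₖ₋₂ and qₖ = aₖqₖ₋₁ + qₖ₋₂:
  k=0: a=1, p=1, q=1
  k=1: a=2, p=3, q=2
  k=2: a=3, p=10, q=7
  k=3: a=3, p=33, q=23
  k=4: a=8, p=274, q=191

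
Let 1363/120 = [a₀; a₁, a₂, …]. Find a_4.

1

1363 = 11·120 + 43   →  a_0 = 11
120 = 2·43 + 34   →  a_1 = 2
43 = 1·34 + 9   →  a_2 = 1
34 = 3·9 + 7   →  a_3 = 3
9 = 1·7 + 2   →  a_4 = 1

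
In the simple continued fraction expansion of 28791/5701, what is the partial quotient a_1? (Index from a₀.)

28791 = 5·5701 + 286   →  a_0 = 5
5701 = 19·286 + 267   →  a_1 = 19

19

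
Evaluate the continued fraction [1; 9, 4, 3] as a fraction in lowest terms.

Fold from the inside: start with 3/1.
  4 + 1/3 = 13/3
  9 + 3/13 = 120/13
  1 + 13/120 = 133/120

133/120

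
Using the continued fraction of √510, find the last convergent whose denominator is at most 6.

113/5

√510 = [22; 1, 1, 2, 1, 1, 44, …] (period length 6).
Convergents:
  p_0/q_0 = 22/1
  p_1/q_1 = 23/1
  p_2/q_2 = 45/2
  p_3/q_3 = 113/5
  p_4/q_4 = 158/7
q_3 = 5 ≤ 6 < 7 = q_4, so the answer is 113/5.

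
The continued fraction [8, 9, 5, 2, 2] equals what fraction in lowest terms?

Fold from the inside: start with 2/1.
  2 + 1/2 = 5/2
  5 + 2/5 = 27/5
  9 + 5/27 = 248/27
  8 + 27/248 = 2011/248

2011/248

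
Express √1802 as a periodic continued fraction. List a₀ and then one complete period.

[42; 2, 4, 2, 84]

a₀ = ⌊√1802⌋ = 42.
With m₀=0, d₀=1 and mₖ₊₁ = dₖaₖ − mₖ, dₖ₊₁ = (n − mₖ₊₁²)/dₖ, aₖ₊₁ = ⌊(a₀+mₖ₊₁)/dₖ₊₁⌋:
  k=1: m=42, d=38, a=2
  k=2: m=34, d=17, a=4
  k=3: m=34, d=38, a=2
  k=4: m=42, d=1, a=84
d=1 and a=2a₀=84 at k=4, so the next step gives (m, d) = (42, 38) again — its k=1 value — and the period has length 4.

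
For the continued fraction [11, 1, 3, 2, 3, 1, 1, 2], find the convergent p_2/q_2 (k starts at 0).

Using pₖ = aₖpₖ₋₁ + pₖ₋₂, qₖ = aₖqₖ₋₁ + qₖ₋₂ (with p₋₁=1, p₋₂=0, q₋₁=0, q₋₂=1):
  k=0: a=11, p=11, q=1
  k=1: a=1, p=12, q=1
  k=2: a=3, p=47, q=4

47/4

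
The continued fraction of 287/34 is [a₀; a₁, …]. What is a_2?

287 = 8·34 + 15   →  a_0 = 8
34 = 2·15 + 4   →  a_1 = 2
15 = 3·4 + 3   →  a_2 = 3

3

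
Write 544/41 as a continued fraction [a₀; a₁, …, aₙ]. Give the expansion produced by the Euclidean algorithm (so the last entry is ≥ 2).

544 = 13×41 + 11
41 = 3×11 + 8
11 = 1×8 + 3
8 = 2×3 + 2
3 = 1×2 + 1
2 = 2×1 + 0  (stop)
So 544/41 = [13; 3, 1, 2, 1, 2].

[13; 3, 1, 2, 1, 2]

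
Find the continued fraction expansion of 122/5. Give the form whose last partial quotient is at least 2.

[24; 2, 2]

122 = 24×5 + 2
5 = 2×2 + 1
2 = 2×1 + 0  (stop)
So 122/5 = [24; 2, 2].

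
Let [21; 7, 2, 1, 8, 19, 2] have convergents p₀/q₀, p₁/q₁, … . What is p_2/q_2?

317/15

Using pₖ = aₖpₖ₋₁ + pₖ₋₂, qₖ = aₖqₖ₋₁ + qₖ₋₂ (with p₋₁=1, p₋₂=0, q₋₁=0, q₋₂=1):
  k=0: a=21, p=21, q=1
  k=1: a=7, p=148, q=7
  k=2: a=2, p=317, q=15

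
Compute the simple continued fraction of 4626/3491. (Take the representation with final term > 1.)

4626 = 1*3491 + 1135
3491 = 3*1135 + 86
1135 = 13*86 + 17
86 = 5*17 + 1
17 = 17*1 + 0  (stop)
So 4626/3491 = [1; 3, 13, 5, 17].

[1; 3, 13, 5, 17]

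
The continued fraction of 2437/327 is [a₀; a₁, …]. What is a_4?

3

2437 = 7·327 + 148   →  a_0 = 7
327 = 2·148 + 31   →  a_1 = 2
148 = 4·31 + 24   →  a_2 = 4
31 = 1·24 + 7   →  a_3 = 1
24 = 3·7 + 3   →  a_4 = 3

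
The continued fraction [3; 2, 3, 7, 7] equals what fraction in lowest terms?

1249/364

Using pₖ = aₖpₖ₋₁ + pₖ₋₂ and qₖ = aₖqₖ₋₁ + qₖ₋₂:
  k=0: a=3, p=3, q=1
  k=1: a=2, p=7, q=2
  k=2: a=3, p=24, q=7
  k=3: a=7, p=175, q=51
  k=4: a=7, p=1249, q=364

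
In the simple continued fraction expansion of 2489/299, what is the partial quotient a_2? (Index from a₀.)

2489 = 8·299 + 97   →  a_0 = 8
299 = 3·97 + 8   →  a_1 = 3
97 = 12·8 + 1   →  a_2 = 12

12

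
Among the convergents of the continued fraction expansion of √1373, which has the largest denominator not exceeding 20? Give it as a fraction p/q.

√1373 = [37; 18, 1, 1, 18, 74, …] (period length 5).
Convergents:
  p_0/q_0 = 37/1
  p_1/q_1 = 667/18
  p_2/q_2 = 704/19
  p_3/q_3 = 1371/37
q_2 = 19 ≤ 20 < 37 = q_3, so the answer is 704/19.

704/19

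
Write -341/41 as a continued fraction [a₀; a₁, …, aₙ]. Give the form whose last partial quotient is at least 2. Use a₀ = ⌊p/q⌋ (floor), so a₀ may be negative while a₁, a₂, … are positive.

[-9; 1, 2, 6, 2]

-341 = -9*41 + 28
41 = 1*28 + 13
28 = 2*13 + 2
13 = 6*2 + 1
2 = 2*1 + 0  (stop)
So -341/41 = [-9; 1, 2, 6, 2].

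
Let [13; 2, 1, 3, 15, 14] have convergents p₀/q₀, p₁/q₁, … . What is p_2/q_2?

40/3

Using pₖ = aₖpₖ₋₁ + pₖ₋₂, qₖ = aₖqₖ₋₁ + qₖ₋₂ (with p₋₁=1, p₋₂=0, q₋₁=0, q₋₂=1):
  k=0: a=13, p=13, q=1
  k=1: a=2, p=27, q=2
  k=2: a=1, p=40, q=3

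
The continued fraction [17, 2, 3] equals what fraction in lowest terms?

122/7

Fold from the inside: start with 3/1.
  2 + 1/3 = 7/3
  17 + 3/7 = 122/7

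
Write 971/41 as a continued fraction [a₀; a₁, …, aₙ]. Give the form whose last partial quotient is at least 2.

971 = 23*41 + 28
41 = 1*28 + 13
28 = 2*13 + 2
13 = 6*2 + 1
2 = 2*1 + 0  (stop)
So 971/41 = [23; 1, 2, 6, 2].

[23; 1, 2, 6, 2]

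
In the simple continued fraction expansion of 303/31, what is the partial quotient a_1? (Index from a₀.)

303 = 9·31 + 24   →  a_0 = 9
31 = 1·24 + 7   →  a_1 = 1

1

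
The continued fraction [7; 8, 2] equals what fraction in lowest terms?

Using pₖ = aₖpₖ₋₁ + pₖ₋₂ and qₖ = aₖqₖ₋₁ + qₖ₋₂:
  k=0: a=7, p=7, q=1
  k=1: a=8, p=57, q=8
  k=2: a=2, p=121, q=17

121/17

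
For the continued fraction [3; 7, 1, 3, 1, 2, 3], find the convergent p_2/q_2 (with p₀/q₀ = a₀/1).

Using pₖ = aₖpₖ₋₁ + pₖ₋₂, qₖ = aₖqₖ₋₁ + qₖ₋₂ (with p₋₁=1, p₋₂=0, q₋₁=0, q₋₂=1):
  k=0: a=3, p=3, q=1
  k=1: a=7, p=22, q=7
  k=2: a=1, p=25, q=8

25/8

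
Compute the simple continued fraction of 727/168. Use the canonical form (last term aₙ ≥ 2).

[4; 3, 18, 3]

727 = 4·168 + 55
168 = 3·55 + 3
55 = 18·3 + 1
3 = 3·1 + 0  (stop)
So 727/168 = [4; 3, 18, 3].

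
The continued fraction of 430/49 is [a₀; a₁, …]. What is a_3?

430 = 8·49 + 38   →  a_0 = 8
49 = 1·38 + 11   →  a_1 = 1
38 = 3·11 + 5   →  a_2 = 3
11 = 2·5 + 1   →  a_3 = 2

2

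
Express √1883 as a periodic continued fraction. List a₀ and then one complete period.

[43; 2, 1, 1, 5, 1, 1, 2, 86]

a₀ = ⌊√1883⌋ = 43.
With m₀=0, d₀=1 and mₖ₊₁ = dₖaₖ − mₖ, dₖ₊₁ = (n − mₖ₊₁²)/dₖ, aₖ₊₁ = ⌊(a₀+mₖ₊₁)/dₖ₊₁⌋:
  k=1: m=43, d=34, a=2
  k=2: m=25, d=37, a=1
  k=3: m=12, d=47, a=1
  k=4: m=35, d=14, a=5
  k=5: m=35, d=47, a=1
  k=6: m=12, d=37, a=1
  k=7: m=25, d=34, a=2
  k=8: m=43, d=1, a=86
d=1 and a=2a₀=86 at k=8, so the next step gives (m, d) = (43, 34) again — its k=1 value — and the period has length 8.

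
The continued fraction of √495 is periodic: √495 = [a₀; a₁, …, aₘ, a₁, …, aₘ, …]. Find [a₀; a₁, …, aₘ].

[22; 4, 44]

a₀ = ⌊√495⌋ = 22.
With m₀=0, d₀=1 and mₖ₊₁ = dₖaₖ − mₖ, dₖ₊₁ = (n − mₖ₊₁²)/dₖ, aₖ₊₁ = ⌊(a₀+mₖ₊₁)/dₖ₊₁⌋:
  k=1: m=22, d=11, a=4
  k=2: m=22, d=1, a=44
d=1 and a=2a₀=44 at k=2, so the next step gives (m, d) = (22, 11) again — its k=1 value — and the period has length 2.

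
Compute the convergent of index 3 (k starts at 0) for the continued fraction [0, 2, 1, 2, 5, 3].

Using pₖ = aₖpₖ₋₁ + pₖ₋₂, qₖ = aₖqₖ₋₁ + qₖ₋₂ (with p₋₁=1, p₋₂=0, q₋₁=0, q₋₂=1):
  k=0: a=0, p=0, q=1
  k=1: a=2, p=1, q=2
  k=2: a=1, p=1, q=3
  k=3: a=2, p=3, q=8

3/8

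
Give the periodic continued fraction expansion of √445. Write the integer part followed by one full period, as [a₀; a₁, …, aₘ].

[21; 10, 1, 1, 10, 42]

a₀ = ⌊√445⌋ = 21.
With m₀=0, d₀=1 and mₖ₊₁ = dₖaₖ − mₖ, dₖ₊₁ = (n − mₖ₊₁²)/dₖ, aₖ₊₁ = ⌊(a₀+mₖ₊₁)/dₖ₊₁⌋:
  k=1: m=21, d=4, a=10
  k=2: m=19, d=21, a=1
  k=3: m=2, d=21, a=1
  k=4: m=19, d=4, a=10
  k=5: m=21, d=1, a=42
d=1 and a=2a₀=42 at k=5, so the next step gives (m, d) = (21, 4) again — its k=1 value — and the period has length 5.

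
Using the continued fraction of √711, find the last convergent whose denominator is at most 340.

8506/319

√711 = [26; 1, 1, 1, 52, …] (period length 4).
Convergents:
  p_0/q_0 = 26/1
  p_1/q_1 = 27/1
  p_2/q_2 = 53/2
  p_3/q_3 = 80/3
  p_4/q_4 = 4213/158
  p_5/q_5 = 4293/161
  p_6/q_6 = 8506/319
  p_7/q_7 = 12799/480
q_6 = 319 ≤ 340 < 480 = q_7, so the answer is 8506/319.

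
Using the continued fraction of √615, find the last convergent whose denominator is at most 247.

√615 = [24; 1, 3, 1, 48, …] (period length 4).
Convergents:
  p_0/q_0 = 24/1
  p_1/q_1 = 25/1
  p_2/q_2 = 99/4
  p_3/q_3 = 124/5
  p_4/q_4 = 6051/244
  p_5/q_5 = 6175/249
q_4 = 244 ≤ 247 < 249 = q_5, so the answer is 6051/244.

6051/244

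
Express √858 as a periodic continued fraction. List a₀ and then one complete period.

[29; 3, 2, 3, 58]

a₀ = ⌊√858⌋ = 29.
With m₀=0, d₀=1 and mₖ₊₁ = dₖaₖ − mₖ, dₖ₊₁ = (n − mₖ₊₁²)/dₖ, aₖ₊₁ = ⌊(a₀+mₖ₊₁)/dₖ₊₁⌋:
  k=1: m=29, d=17, a=3
  k=2: m=22, d=22, a=2
  k=3: m=22, d=17, a=3
  k=4: m=29, d=1, a=58
d=1 and a=2a₀=58 at k=4, so the next step gives (m, d) = (29, 17) again — its k=1 value — and the period has length 4.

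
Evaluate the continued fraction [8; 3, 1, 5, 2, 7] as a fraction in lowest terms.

3081/373

Fold from the inside: start with 7/1.
  2 + 1/7 = 15/7
  5 + 7/15 = 82/15
  1 + 15/82 = 97/82
  3 + 82/97 = 373/97
  8 + 97/373 = 3081/373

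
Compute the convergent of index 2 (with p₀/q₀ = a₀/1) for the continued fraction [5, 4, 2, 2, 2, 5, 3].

Using pₖ = aₖpₖ₋₁ + pₖ₋₂, qₖ = aₖqₖ₋₁ + qₖ₋₂ (with p₋₁=1, p₋₂=0, q₋₁=0, q₋₂=1):
  k=0: a=5, p=5, q=1
  k=1: a=4, p=21, q=4
  k=2: a=2, p=47, q=9

47/9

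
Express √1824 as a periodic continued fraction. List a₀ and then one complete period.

[42; 1, 2, 2, 2, 1, 84]

a₀ = ⌊√1824⌋ = 42.
With m₀=0, d₀=1 and mₖ₊₁ = dₖaₖ − mₖ, dₖ₊₁ = (n − mₖ₊₁²)/dₖ, aₖ₊₁ = ⌊(a₀+mₖ₊₁)/dₖ₊₁⌋:
  k=1: m=42, d=60, a=1
  k=2: m=18, d=25, a=2
  k=3: m=32, d=32, a=2
  k=4: m=32, d=25, a=2
  k=5: m=18, d=60, a=1
  k=6: m=42, d=1, a=84
d=1 and a=2a₀=84 at k=6, so the next step gives (m, d) = (42, 60) again — its k=1 value — and the period has length 6.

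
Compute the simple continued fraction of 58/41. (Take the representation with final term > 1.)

[1; 2, 2, 2, 3]

58 = 1*41 + 17
41 = 2*17 + 7
17 = 2*7 + 3
7 = 2*3 + 1
3 = 3*1 + 0  (stop)
So 58/41 = [1; 2, 2, 2, 3].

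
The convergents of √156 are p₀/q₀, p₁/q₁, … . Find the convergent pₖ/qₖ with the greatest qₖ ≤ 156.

√156 = [12; 2, 24, …] (period length 2).
Convergents:
  p_0/q_0 = 12/1
  p_1/q_1 = 25/2
  p_2/q_2 = 612/49
  p_3/q_3 = 1249/100
  p_4/q_4 = 30588/2449
q_3 = 100 ≤ 156 < 2449 = q_4, so the answer is 1249/100.

1249/100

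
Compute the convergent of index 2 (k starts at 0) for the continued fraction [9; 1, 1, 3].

19/2

Using pₖ = aₖpₖ₋₁ + pₖ₋₂, qₖ = aₖqₖ₋₁ + qₖ₋₂ (with p₋₁=1, p₋₂=0, q₋₁=0, q₋₂=1):
  k=0: a=9, p=9, q=1
  k=1: a=1, p=10, q=1
  k=2: a=1, p=19, q=2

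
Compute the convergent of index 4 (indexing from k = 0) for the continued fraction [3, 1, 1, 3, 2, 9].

57/16

Using pₖ = aₖpₖ₋₁ + pₖ₋₂, qₖ = aₖqₖ₋₁ + qₖ₋₂ (with p₋₁=1, p₋₂=0, q₋₁=0, q₋₂=1):
  k=0: a=3, p=3, q=1
  k=1: a=1, p=4, q=1
  k=2: a=1, p=7, q=2
  k=3: a=3, p=25, q=7
  k=4: a=2, p=57, q=16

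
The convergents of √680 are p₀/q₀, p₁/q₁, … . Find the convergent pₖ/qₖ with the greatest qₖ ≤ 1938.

17654/677

√680 = [26; 13, 52, …] (period length 2).
Convergents:
  p_0/q_0 = 26/1
  p_1/q_1 = 339/13
  p_2/q_2 = 17654/677
  p_3/q_3 = 229841/8814
q_2 = 677 ≤ 1938 < 8814 = q_3, so the answer is 17654/677.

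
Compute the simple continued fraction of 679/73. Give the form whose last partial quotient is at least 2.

[9; 3, 3, 7]

679 = 9·73 + 22
73 = 3·22 + 7
22 = 3·7 + 1
7 = 7·1 + 0  (stop)
So 679/73 = [9; 3, 3, 7].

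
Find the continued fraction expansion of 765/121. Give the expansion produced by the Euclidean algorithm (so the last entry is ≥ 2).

[6; 3, 9, 1, 3]

765 = 6*121 + 39
121 = 3*39 + 4
39 = 9*4 + 3
4 = 1*3 + 1
3 = 3*1 + 0  (stop)
So 765/121 = [6; 3, 9, 1, 3].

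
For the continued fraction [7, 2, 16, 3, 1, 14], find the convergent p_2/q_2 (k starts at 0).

Using pₖ = aₖpₖ₋₁ + pₖ₋₂, qₖ = aₖqₖ₋₁ + qₖ₋₂ (with p₋₁=1, p₋₂=0, q₋₁=0, q₋₂=1):
  k=0: a=7, p=7, q=1
  k=1: a=2, p=15, q=2
  k=2: a=16, p=247, q=33

247/33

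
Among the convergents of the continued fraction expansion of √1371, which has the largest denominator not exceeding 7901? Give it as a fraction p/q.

101417/2739

√1371 = [37; 37, 74, …] (period length 2).
Convergents:
  p_0/q_0 = 37/1
  p_1/q_1 = 1370/37
  p_2/q_2 = 101417/2739
  p_3/q_3 = 3753799/101380
q_2 = 2739 ≤ 7901 < 101380 = q_3, so the answer is 101417/2739.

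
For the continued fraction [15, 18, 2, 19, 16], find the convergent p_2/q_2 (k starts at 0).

Using pₖ = aₖpₖ₋₁ + pₖ₋₂, qₖ = aₖqₖ₋₁ + qₖ₋₂ (with p₋₁=1, p₋₂=0, q₋₁=0, q₋₂=1):
  k=0: a=15, p=15, q=1
  k=1: a=18, p=271, q=18
  k=2: a=2, p=557, q=37

557/37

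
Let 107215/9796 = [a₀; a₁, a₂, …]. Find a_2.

17

107215 = 10·9796 + 9255   →  a_0 = 10
9796 = 1·9255 + 541   →  a_1 = 1
9255 = 17·541 + 58   →  a_2 = 17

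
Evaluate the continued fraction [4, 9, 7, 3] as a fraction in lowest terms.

826/201

Using pₖ = aₖpₖ₋₁ + pₖ₋₂ and qₖ = aₖqₖ₋₁ + qₖ₋₂:
  k=0: a=4, p=4, q=1
  k=1: a=9, p=37, q=9
  k=2: a=7, p=263, q=64
  k=3: a=3, p=826, q=201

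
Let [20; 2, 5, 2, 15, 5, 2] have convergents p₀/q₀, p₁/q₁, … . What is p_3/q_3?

491/24

Using pₖ = aₖpₖ₋₁ + pₖ₋₂, qₖ = aₖqₖ₋₁ + qₖ₋₂ (with p₋₁=1, p₋₂=0, q₋₁=0, q₋₂=1):
  k=0: a=20, p=20, q=1
  k=1: a=2, p=41, q=2
  k=2: a=5, p=225, q=11
  k=3: a=2, p=491, q=24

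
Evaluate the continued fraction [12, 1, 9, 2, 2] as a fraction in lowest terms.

671/52

Fold from the inside: start with 2/1.
  2 + 1/2 = 5/2
  9 + 2/5 = 47/5
  1 + 5/47 = 52/47
  12 + 47/52 = 671/52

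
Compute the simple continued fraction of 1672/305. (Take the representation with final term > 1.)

[5; 2, 13, 2, 1, 3]

1672 = 5×305 + 147
305 = 2×147 + 11
147 = 13×11 + 4
11 = 2×4 + 3
4 = 1×3 + 1
3 = 3×1 + 0  (stop)
So 1672/305 = [5; 2, 13, 2, 1, 3].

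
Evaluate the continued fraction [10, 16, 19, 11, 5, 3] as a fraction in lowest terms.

551927/54851

Using pₖ = aₖpₖ₋₁ + pₖ₋₂ and qₖ = aₖqₖ₋₁ + qₖ₋₂:
  k=0: a=10, p=10, q=1
  k=1: a=16, p=161, q=16
  k=2: a=19, p=3069, q=305
  k=3: a=11, p=33920, q=3371
  k=4: a=5, p=172669, q=17160
  k=5: a=3, p=551927, q=54851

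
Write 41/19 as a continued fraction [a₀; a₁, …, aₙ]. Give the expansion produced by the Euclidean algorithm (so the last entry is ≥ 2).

[2; 6, 3]

41 = 2×19 + 3
19 = 6×3 + 1
3 = 3×1 + 0  (stop)
So 41/19 = [2; 6, 3].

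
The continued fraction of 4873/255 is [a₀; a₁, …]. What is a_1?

9

4873 = 19·255 + 28   →  a_0 = 19
255 = 9·28 + 3   →  a_1 = 9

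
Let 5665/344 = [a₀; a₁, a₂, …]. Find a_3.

5665 = 16·344 + 161   →  a_0 = 16
344 = 2·161 + 22   →  a_1 = 2
161 = 7·22 + 7   →  a_2 = 7
22 = 3·7 + 1   →  a_3 = 3

3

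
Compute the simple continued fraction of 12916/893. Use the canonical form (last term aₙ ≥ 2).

[14; 2, 6, 2, 1, 2, 2, 3]

12916 = 14*893 + 414
893 = 2*414 + 65
414 = 6*65 + 24
65 = 2*24 + 17
24 = 1*17 + 7
17 = 2*7 + 3
7 = 2*3 + 1
3 = 3*1 + 0  (stop)
So 12916/893 = [14; 2, 6, 2, 1, 2, 2, 3].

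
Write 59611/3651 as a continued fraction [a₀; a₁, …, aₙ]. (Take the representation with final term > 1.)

59611 = 16·3651 + 1195
3651 = 3·1195 + 66
1195 = 18·66 + 7
66 = 9·7 + 3
7 = 2·3 + 1
3 = 3·1 + 0  (stop)
So 59611/3651 = [16; 3, 18, 9, 2, 3].

[16; 3, 18, 9, 2, 3]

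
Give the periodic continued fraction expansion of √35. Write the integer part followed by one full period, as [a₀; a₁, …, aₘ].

a₀ = ⌊√35⌋ = 5.

[5; 1, 10]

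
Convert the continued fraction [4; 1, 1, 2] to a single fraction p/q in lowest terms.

Fold from the inside: start with 2/1.
  1 + 1/2 = 3/2
  1 + 2/3 = 5/3
  4 + 3/5 = 23/5

23/5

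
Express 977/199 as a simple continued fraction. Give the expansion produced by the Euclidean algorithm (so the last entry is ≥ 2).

[4; 1, 10, 18]

977 = 4·199 + 181
199 = 1·181 + 18
181 = 10·18 + 1
18 = 18·1 + 0  (stop)
So 977/199 = [4; 1, 10, 18].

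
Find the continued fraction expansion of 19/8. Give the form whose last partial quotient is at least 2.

19 = 2×8 + 3
8 = 2×3 + 2
3 = 1×2 + 1
2 = 2×1 + 0  (stop)
So 19/8 = [2; 2, 1, 2].

[2; 2, 1, 2]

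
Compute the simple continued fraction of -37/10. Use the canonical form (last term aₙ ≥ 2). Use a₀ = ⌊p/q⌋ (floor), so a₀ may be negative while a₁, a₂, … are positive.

-37 = -4·10 + 3
10 = 3·3 + 1
3 = 3·1 + 0  (stop)
So -37/10 = [-4; 3, 3].

[-4; 3, 3]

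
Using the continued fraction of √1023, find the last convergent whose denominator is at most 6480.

130976/4095

√1023 = [31; 1, 62, …] (period length 2).
Convergents:
  p_0/q_0 = 31/1
  p_1/q_1 = 32/1
  p_2/q_2 = 2015/63
  p_3/q_3 = 2047/64
  p_4/q_4 = 128929/4031
  p_5/q_5 = 130976/4095
  p_6/q_6 = 8249441/257921
q_5 = 4095 ≤ 6480 < 257921 = q_6, so the answer is 130976/4095.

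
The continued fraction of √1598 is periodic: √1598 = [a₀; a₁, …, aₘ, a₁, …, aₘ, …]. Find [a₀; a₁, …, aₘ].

a₀ = ⌊√1598⌋ = 39.

[39; 1, 38, 1, 78]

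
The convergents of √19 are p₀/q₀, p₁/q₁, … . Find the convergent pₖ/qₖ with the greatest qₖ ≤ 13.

√19 = [4; 2, 1, 3, 1, 2, 8, …] (period length 6).
Convergents:
  p_0/q_0 = 4/1
  p_1/q_1 = 9/2
  p_2/q_2 = 13/3
  p_3/q_3 = 48/11
  p_4/q_4 = 61/14
q_3 = 11 ≤ 13 < 14 = q_4, so the answer is 48/11.

48/11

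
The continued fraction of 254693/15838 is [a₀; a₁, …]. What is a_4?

254693 = 16·15838 + 1285   →  a_0 = 16
15838 = 12·1285 + 418   →  a_1 = 12
1285 = 3·418 + 31   →  a_2 = 3
418 = 13·31 + 15   →  a_3 = 13
31 = 2·15 + 1   →  a_4 = 2

2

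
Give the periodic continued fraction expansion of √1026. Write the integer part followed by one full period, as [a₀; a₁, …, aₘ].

a₀ = ⌊√1026⌋ = 32.

[32; 32, 64]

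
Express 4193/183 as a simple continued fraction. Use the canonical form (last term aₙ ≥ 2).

4193 = 22×183 + 167
183 = 1×167 + 16
167 = 10×16 + 7
16 = 2×7 + 2
7 = 3×2 + 1
2 = 2×1 + 0  (stop)
So 4193/183 = [22; 1, 10, 2, 3, 2].

[22; 1, 10, 2, 3, 2]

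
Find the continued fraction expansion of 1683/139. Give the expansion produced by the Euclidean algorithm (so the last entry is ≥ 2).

1683 = 12·139 + 15
139 = 9·15 + 4
15 = 3·4 + 3
4 = 1·3 + 1
3 = 3·1 + 0  (stop)
So 1683/139 = [12; 9, 3, 1, 3].

[12; 9, 3, 1, 3]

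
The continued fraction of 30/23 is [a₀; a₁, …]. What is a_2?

30 = 1·23 + 7   →  a_0 = 1
23 = 3·7 + 2   →  a_1 = 3
7 = 3·2 + 1   →  a_2 = 3

3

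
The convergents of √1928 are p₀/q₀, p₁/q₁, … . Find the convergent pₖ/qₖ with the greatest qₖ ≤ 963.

41977/956

√1928 = [43; 1, 9, 1, 86, …] (period length 4).
Convergents:
  p_0/q_0 = 43/1
  p_1/q_1 = 44/1
  p_2/q_2 = 439/10
  p_3/q_3 = 483/11
  p_4/q_4 = 41977/956
  p_5/q_5 = 42460/967
q_4 = 956 ≤ 963 < 967 = q_5, so the answer is 41977/956.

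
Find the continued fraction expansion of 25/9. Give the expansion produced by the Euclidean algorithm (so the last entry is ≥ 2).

25 = 2×9 + 7
9 = 1×7 + 2
7 = 3×2 + 1
2 = 2×1 + 0  (stop)
So 25/9 = [2; 1, 3, 2].

[2; 1, 3, 2]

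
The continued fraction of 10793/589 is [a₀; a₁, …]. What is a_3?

10793 = 18·589 + 191   →  a_0 = 18
589 = 3·191 + 16   →  a_1 = 3
191 = 11·16 + 15   →  a_2 = 11
16 = 1·15 + 1   →  a_3 = 1

1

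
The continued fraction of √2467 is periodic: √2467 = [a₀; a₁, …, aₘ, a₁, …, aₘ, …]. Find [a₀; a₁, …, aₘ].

[49; 1, 2, 49, 2, 1, 98]

a₀ = ⌊√2467⌋ = 49.
With m₀=0, d₀=1 and mₖ₊₁ = dₖaₖ − mₖ, dₖ₊₁ = (n − mₖ₊₁²)/dₖ, aₖ₊₁ = ⌊(a₀+mₖ₊₁)/dₖ₊₁⌋:
  k=1: m=49, d=66, a=1
  k=2: m=17, d=33, a=2
  k=3: m=49, d=2, a=49
  k=4: m=49, d=33, a=2
  k=5: m=17, d=66, a=1
  k=6: m=49, d=1, a=98
d=1 and a=2a₀=98 at k=6, so the next step gives (m, d) = (49, 66) again — its k=1 value — and the period has length 6.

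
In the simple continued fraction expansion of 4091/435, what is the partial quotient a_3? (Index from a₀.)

4091 = 9·435 + 176   →  a_0 = 9
435 = 2·176 + 83   →  a_1 = 2
176 = 2·83 + 10   →  a_2 = 2
83 = 8·10 + 3   →  a_3 = 8

8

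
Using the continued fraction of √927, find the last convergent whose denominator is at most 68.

1431/47

√927 = [30; 2, 4, 5, 3, 5, 4, 2, 60, …] (period length 8).
Convergents:
  p_0/q_0 = 30/1
  p_1/q_1 = 61/2
  p_2/q_2 = 274/9
  p_3/q_3 = 1431/47
  p_4/q_4 = 4567/150
q_3 = 47 ≤ 68 < 150 = q_4, so the answer is 1431/47.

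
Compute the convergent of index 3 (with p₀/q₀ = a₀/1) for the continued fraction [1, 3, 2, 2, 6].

Using pₖ = aₖpₖ₋₁ + pₖ₋₂, qₖ = aₖqₖ₋₁ + qₖ₋₂ (with p₋₁=1, p₋₂=0, q₋₁=0, q₋₂=1):
  k=0: a=1, p=1, q=1
  k=1: a=3, p=4, q=3
  k=2: a=2, p=9, q=7
  k=3: a=2, p=22, q=17

22/17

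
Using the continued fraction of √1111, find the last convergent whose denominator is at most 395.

√1111 = [33; 3, 66, …] (period length 2).
Convergents:
  p_0/q_0 = 33/1
  p_1/q_1 = 100/3
  p_2/q_2 = 6633/199
  p_3/q_3 = 19999/600
q_2 = 199 ≤ 395 < 600 = q_3, so the answer is 6633/199.

6633/199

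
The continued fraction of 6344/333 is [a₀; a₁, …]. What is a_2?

1

6344 = 19·333 + 17   →  a_0 = 19
333 = 19·17 + 10   →  a_1 = 19
17 = 1·10 + 7   →  a_2 = 1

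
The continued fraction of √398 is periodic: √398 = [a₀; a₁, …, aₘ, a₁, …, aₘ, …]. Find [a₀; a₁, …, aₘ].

a₀ = ⌊√398⌋ = 19.

[19; 1, 18, 1, 38]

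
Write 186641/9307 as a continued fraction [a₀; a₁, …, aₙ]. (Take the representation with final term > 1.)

[20; 18, 1, 1, 2, 1, 3, 19]

186641 = 20·9307 + 501
9307 = 18·501 + 289
501 = 1·289 + 212
289 = 1·212 + 77
212 = 2·77 + 58
77 = 1·58 + 19
58 = 3·19 + 1
19 = 19·1 + 0  (stop)
So 186641/9307 = [20; 18, 1, 1, 2, 1, 3, 19].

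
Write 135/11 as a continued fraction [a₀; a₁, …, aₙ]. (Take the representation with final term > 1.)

[12; 3, 1, 2]

135 = 12*11 + 3
11 = 3*3 + 2
3 = 1*2 + 1
2 = 2*1 + 0  (stop)
So 135/11 = [12; 3, 1, 2].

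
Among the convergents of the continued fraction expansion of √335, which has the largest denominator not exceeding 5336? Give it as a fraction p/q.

√335 = [18; 3, 3, 3, 36, …] (period length 4).
Convergents:
  p_0/q_0 = 18/1
  p_1/q_1 = 55/3
  p_2/q_2 = 183/10
  p_3/q_3 = 604/33
  p_4/q_4 = 21927/1198
  p_5/q_5 = 66385/3627
  p_6/q_6 = 221082/12079
q_5 = 3627 ≤ 5336 < 12079 = q_6, so the answer is 66385/3627.

66385/3627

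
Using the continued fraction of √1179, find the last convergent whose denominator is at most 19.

103/3

√1179 = [34; 2, 1, 33, 1, 2, 68, …] (period length 6).
Convergents:
  p_0/q_0 = 34/1
  p_1/q_1 = 69/2
  p_2/q_2 = 103/3
  p_3/q_3 = 3468/101
q_2 = 3 ≤ 19 < 101 = q_3, so the answer is 103/3.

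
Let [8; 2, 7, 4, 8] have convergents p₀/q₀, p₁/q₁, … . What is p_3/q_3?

525/62

Using pₖ = aₖpₖ₋₁ + pₖ₋₂, qₖ = aₖqₖ₋₁ + qₖ₋₂ (with p₋₁=1, p₋₂=0, q₋₁=0, q₋₂=1):
  k=0: a=8, p=8, q=1
  k=1: a=2, p=17, q=2
  k=2: a=7, p=127, q=15
  k=3: a=4, p=525, q=62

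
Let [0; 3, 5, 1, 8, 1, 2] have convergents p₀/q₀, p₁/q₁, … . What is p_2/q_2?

Using pₖ = aₖpₖ₋₁ + pₖ₋₂, qₖ = aₖqₖ₋₁ + qₖ₋₂ (with p₋₁=1, p₋₂=0, q₋₁=0, q₋₂=1):
  k=0: a=0, p=0, q=1
  k=1: a=3, p=1, q=3
  k=2: a=5, p=5, q=16

5/16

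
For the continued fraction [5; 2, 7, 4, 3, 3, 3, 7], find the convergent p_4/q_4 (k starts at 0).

Using pₖ = aₖpₖ₋₁ + pₖ₋₂, qₖ = aₖqₖ₋₁ + qₖ₋₂ (with p₋₁=1, p₋₂=0, q₋₁=0, q₋₂=1):
  k=0: a=5, p=5, q=1
  k=1: a=2, p=11, q=2
  k=2: a=7, p=82, q=15
  k=3: a=4, p=339, q=62
  k=4: a=3, p=1099, q=201

1099/201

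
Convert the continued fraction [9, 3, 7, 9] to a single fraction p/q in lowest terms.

Fold from the inside: start with 9/1.
  7 + 1/9 = 64/9
  3 + 9/64 = 201/64
  9 + 64/201 = 1873/201

1873/201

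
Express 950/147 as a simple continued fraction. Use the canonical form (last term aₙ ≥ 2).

[6; 2, 6, 5, 2]

950 = 6×147 + 68
147 = 2×68 + 11
68 = 6×11 + 2
11 = 5×2 + 1
2 = 2×1 + 0  (stop)
So 950/147 = [6; 2, 6, 5, 2].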